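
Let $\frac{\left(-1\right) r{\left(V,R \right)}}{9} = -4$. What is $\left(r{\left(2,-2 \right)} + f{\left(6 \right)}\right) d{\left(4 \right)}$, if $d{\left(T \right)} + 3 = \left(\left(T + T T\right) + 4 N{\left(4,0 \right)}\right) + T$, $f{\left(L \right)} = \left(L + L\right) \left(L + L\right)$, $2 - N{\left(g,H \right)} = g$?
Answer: $2340$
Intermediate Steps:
$N{\left(g,H \right)} = 2 - g$
$r{\left(V,R \right)} = 36$ ($r{\left(V,R \right)} = \left(-9\right) \left(-4\right) = 36$)
$f{\left(L \right)} = 4 L^{2}$ ($f{\left(L \right)} = 2 L 2 L = 4 L^{2}$)
$d{\left(T \right)} = -11 + T^{2} + 2 T$ ($d{\left(T \right)} = -3 + \left(\left(\left(T + T T\right) + 4 \left(2 - 4\right)\right) + T\right) = -3 + \left(\left(\left(T + T^{2}\right) + 4 \left(2 - 4\right)\right) + T\right) = -3 + \left(\left(\left(T + T^{2}\right) + 4 \left(-2\right)\right) + T\right) = -3 - \left(8 - T^{2} - 2 T\right) = -3 + \left(\left(-8 + T + T^{2}\right) + T\right) = -3 + \left(-8 + T^{2} + 2 T\right) = -11 + T^{2} + 2 T$)
$\left(r{\left(2,-2 \right)} + f{\left(6 \right)}\right) d{\left(4 \right)} = \left(36 + 4 \cdot 6^{2}\right) \left(-11 + 4^{2} + 2 \cdot 4\right) = \left(36 + 4 \cdot 36\right) \left(-11 + 16 + 8\right) = \left(36 + 144\right) 13 = 180 \cdot 13 = 2340$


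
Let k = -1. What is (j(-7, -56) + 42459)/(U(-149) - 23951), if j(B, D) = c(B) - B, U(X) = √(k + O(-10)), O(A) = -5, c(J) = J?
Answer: -1016935509/573650407 - 42459*I*√6/573650407 ≈ -1.7727 - 0.0001813*I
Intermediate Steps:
U(X) = I*√6 (U(X) = √(-1 - 5) = √(-6) = I*√6)
j(B, D) = 0 (j(B, D) = B - B = 0)
(j(-7, -56) + 42459)/(U(-149) - 23951) = (0 + 42459)/(I*√6 - 23951) = 42459/(-23951 + I*√6)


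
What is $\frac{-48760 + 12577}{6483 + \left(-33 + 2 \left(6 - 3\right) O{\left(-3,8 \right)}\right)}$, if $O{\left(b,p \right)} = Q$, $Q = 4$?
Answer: $- \frac{12061}{2158} \approx -5.589$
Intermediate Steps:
$O{\left(b,p \right)} = 4$
$\frac{-48760 + 12577}{6483 + \left(-33 + 2 \left(6 - 3\right) O{\left(-3,8 \right)}\right)} = \frac{-48760 + 12577}{6483 - \left(33 - 2 \left(6 - 3\right) 4\right)} = - \frac{36183}{6483 - \left(33 - 2 \cdot 3 \cdot 4\right)} = - \frac{36183}{6483 + \left(-33 + 6 \cdot 4\right)} = - \frac{36183}{6483 + \left(-33 + 24\right)} = - \frac{36183}{6483 - 9} = - \frac{36183}{6474} = \left(-36183\right) \frac{1}{6474} = - \frac{12061}{2158}$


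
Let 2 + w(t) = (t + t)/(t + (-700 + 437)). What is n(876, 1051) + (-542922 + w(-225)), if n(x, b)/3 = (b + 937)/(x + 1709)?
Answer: -342441846919/630740 ≈ -5.4292e+5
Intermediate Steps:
w(t) = -2 + 2*t/(-263 + t) (w(t) = -2 + (t + t)/(t + (-700 + 437)) = -2 + (2*t)/(t - 263) = -2 + (2*t)/(-263 + t) = -2 + 2*t/(-263 + t))
n(x, b) = 3*(937 + b)/(1709 + x) (n(x, b) = 3*((b + 937)/(x + 1709)) = 3*((937 + b)/(1709 + x)) = 3*(937 + b)/(1709 + x))
n(876, 1051) + (-542922 + w(-225)) = 3*(937 + 1051)/(1709 + 876) + (-542922 + 526/(-263 - 225)) = 3*1988/2585 + (-542922 + 526/(-488)) = 3*(1/2585)*1988 + (-542922 + 526*(-1/488)) = 5964/2585 + (-542922 - 263/244) = 5964/2585 - 132473231/244 = -342441846919/630740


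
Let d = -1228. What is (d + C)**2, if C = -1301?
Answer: 6395841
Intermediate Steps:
(d + C)**2 = (-1228 - 1301)**2 = (-2529)**2 = 6395841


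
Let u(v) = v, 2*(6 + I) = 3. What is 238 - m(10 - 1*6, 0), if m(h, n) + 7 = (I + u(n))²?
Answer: 899/4 ≈ 224.75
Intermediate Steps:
I = -9/2 (I = -6 + (½)*3 = -6 + 3/2 = -9/2 ≈ -4.5000)
m(h, n) = -7 + (-9/2 + n)²
238 - m(10 - 1*6, 0) = 238 - (-7 + (-9 + 2*0)²/4) = 238 - (-7 + (-9 + 0)²/4) = 238 - (-7 + (¼)*(-9)²) = 238 - (-7 + (¼)*81) = 238 - (-7 + 81/4) = 238 - 1*53/4 = 238 - 53/4 = 899/4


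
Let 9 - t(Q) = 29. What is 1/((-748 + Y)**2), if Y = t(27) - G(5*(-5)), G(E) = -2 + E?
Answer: 1/549081 ≈ 1.8212e-6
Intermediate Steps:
t(Q) = -20 (t(Q) = 9 - 1*29 = 9 - 29 = -20)
Y = 7 (Y = -20 - (-2 + 5*(-5)) = -20 - (-2 - 25) = -20 - 1*(-27) = -20 + 27 = 7)
1/((-748 + Y)**2) = 1/((-748 + 7)**2) = 1/((-741)**2) = 1/549081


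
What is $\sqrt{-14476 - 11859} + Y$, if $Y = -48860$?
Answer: $-48860 + i \sqrt{26335} \approx -48860.0 + 162.28 i$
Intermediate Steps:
$\sqrt{-14476 - 11859} + Y = \sqrt{-14476 - 11859} - 48860 = \sqrt{-26335} - 48860 = i \sqrt{26335} - 48860 = -48860 + i \sqrt{26335}$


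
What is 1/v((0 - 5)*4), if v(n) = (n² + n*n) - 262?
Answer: 1/538 ≈ 0.0018587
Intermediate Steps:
v(n) = -262 + 2*n² (v(n) = (n² + n²) - 262 = 2*n² - 262 = -262 + 2*n²)
1/v((0 - 5)*4) = 1/(-262 + 2*((0 - 5)*4)²) = 1/(-262 + 2*(-5*4)²) = 1/(-262 + 2*(-20)²) = 1/(-262 + 2*400) = 1/(-262 + 800) = 1/538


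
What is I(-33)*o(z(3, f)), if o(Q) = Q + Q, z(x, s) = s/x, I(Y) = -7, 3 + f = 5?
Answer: -28/3 ≈ -9.3333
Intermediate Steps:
f = 2 (f = -3 + 5 = 2)
o(Q) = 2*Q
I(-33)*o(z(3, f)) = -14*2/3 = -7*4/3 = -28/3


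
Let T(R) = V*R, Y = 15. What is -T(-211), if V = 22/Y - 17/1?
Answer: -49163/15 ≈ -3277.5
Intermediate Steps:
V = -233/15 (V = 22/15 - 17/1 = 22*(1/15) - 17*1 = 22/15 - 17 = -233/15 ≈ -15.533)
T(R) = -233*R/15
-T(-211) = -(-233)*(-211)/15 = -1*49163/15 = -49163/15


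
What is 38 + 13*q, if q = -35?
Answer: -417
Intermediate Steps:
38 + 13*q = 38 + 13*(-35) = 38 - 455 = -417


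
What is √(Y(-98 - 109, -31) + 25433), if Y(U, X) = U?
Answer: √25226 ≈ 158.83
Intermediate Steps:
√(Y(-98 - 109, -31) + 25433) = √((-98 - 109) + 25433) = √(-207 + 25433) = √25226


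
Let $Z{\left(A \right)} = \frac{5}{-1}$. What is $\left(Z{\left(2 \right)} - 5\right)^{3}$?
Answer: $-1000$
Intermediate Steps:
$Z{\left(A \right)} = -5$ ($Z{\left(A \right)} = 5 \left(-1\right) = -5$)
$\left(Z{\left(2 \right)} - 5\right)^{3} = \left(-5 - 5\right)^{3} = \left(-10\right)^{3} = -1000$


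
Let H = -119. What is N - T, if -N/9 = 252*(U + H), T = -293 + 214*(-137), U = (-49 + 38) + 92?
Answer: 115795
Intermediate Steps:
U = 81 (U = -11 + 92 = 81)
T = -29611 (T = -293 - 29318 = -29611)
N = 86184 (N = -2268*(81 - 119) = -2268*(-38) = -9*(-9576) = 86184)
N - T = 86184 - 1*(-29611) = 86184 + 29611 = 115795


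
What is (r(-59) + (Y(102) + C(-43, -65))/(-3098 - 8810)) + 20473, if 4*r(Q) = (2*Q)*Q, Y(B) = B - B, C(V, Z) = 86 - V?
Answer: 264518229/11908 ≈ 22214.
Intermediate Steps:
Y(B) = 0
r(Q) = Q**2/2 (r(Q) = ((2*Q)*Q)/4 = (2*Q**2)/4 = Q**2/2)
(r(-59) + (Y(102) + C(-43, -65))/(-3098 - 8810)) + 20473 = ((1/2)*(-59)**2 + (0 + (86 - 1*(-43)))/(-3098 - 8810)) + 20473 = ((1/2)*3481 + (0 + (86 + 43))/(-11908)) + 20473 = (3481/2 + (0 + 129)*(-1/11908)) + 20473 = (3481/2 + 129*(-1/11908)) + 20473 = (3481/2 - 129/11908) + 20473 = 20725745/11908 + 20473 = 264518229/11908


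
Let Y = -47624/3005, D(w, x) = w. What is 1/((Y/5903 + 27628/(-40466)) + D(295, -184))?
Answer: 358903373995/105630491905923 ≈ 0.0033977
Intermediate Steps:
Y = -47624/3005 (Y = -47624*1/3005 = -47624/3005 ≈ -15.848)
1/((Y/5903 + 27628/(-40466)) + D(295, -184)) = 1/((-47624/3005/5903 + 27628/(-40466)) + 295) = 1/((-47624/3005*1/5903 + 27628*(-1/40466)) + 295) = 1/((-47624/17738515 - 13814/20233) + 295) = 1/(-246003422602/358903373995 + 295) = 1/(105630491905923/358903373995) = 358903373995/105630491905923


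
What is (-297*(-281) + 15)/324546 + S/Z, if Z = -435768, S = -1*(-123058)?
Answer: -296962931/11785563444 ≈ -0.025197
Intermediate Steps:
S = 123058
(-297*(-281) + 15)/324546 + S/Z = (-297*(-281) + 15)/324546 + 123058/(-435768) = (83457 + 15)*(1/324546) + 123058*(-1/435768) = 83472*(1/324546) - 61529/217884 = 13912/54091 - 61529/217884 = -296962931/11785563444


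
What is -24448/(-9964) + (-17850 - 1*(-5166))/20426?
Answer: 6660562/3634369 ≈ 1.8327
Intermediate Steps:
-24448/(-9964) + (-17850 - 1*(-5166))/20426 = -24448*(-1/9964) + (-17850 + 5166)*(1/20426) = 6112/2491 - 12684*1/20426 = 6112/2491 - 906/1459 = 6660562/3634369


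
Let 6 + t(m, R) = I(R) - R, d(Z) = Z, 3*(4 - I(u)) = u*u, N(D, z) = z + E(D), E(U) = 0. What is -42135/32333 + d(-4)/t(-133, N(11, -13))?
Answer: -1335591/1099322 ≈ -1.2149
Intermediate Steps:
N(D, z) = z (N(D, z) = z + 0 = z)
I(u) = 4 - u²/3 (I(u) = 4 - u*u/3 = 4 - u²/3)
t(m, R) = -2 - R - R²/3 (t(m, R) = -6 + ((4 - R²/3) - R) = -6 + (4 - R - R²/3) = -2 - R - R²/3)
-42135/32333 + d(-4)/t(-133, N(11, -13)) = -42135/32333 - 4/(-2 - 1*(-13) - ⅓*(-13)²) = -42135*1/32333 - 4/(-2 + 13 - ⅓*169) = -42135/32333 - 4/(-2 + 13 - 169/3) = -42135/32333 - 4/(-136/3) = -42135/32333 - 4*(-3/136) = -42135/32333 + 3/34 = -1335591/1099322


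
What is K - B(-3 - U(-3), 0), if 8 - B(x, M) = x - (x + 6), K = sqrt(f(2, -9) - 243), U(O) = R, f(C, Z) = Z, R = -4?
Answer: -14 + 6*I*sqrt(7) ≈ -14.0 + 15.875*I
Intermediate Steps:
U(O) = -4
K = 6*I*sqrt(7) (K = sqrt(-9 - 243) = sqrt(-252) = 6*I*sqrt(7) ≈ 15.875*I)
B(x, M) = 14 (B(x, M) = 8 - (x - (x + 6)) = 8 - (x - (6 + x)) = 8 - (x + (-6 - x)) = 8 - 1*(-6) = 8 + 6 = 14)
K - B(-3 - U(-3), 0) = 6*I*sqrt(7) - 1*14 = 6*I*sqrt(7) - 14 = -14 + 6*I*sqrt(7)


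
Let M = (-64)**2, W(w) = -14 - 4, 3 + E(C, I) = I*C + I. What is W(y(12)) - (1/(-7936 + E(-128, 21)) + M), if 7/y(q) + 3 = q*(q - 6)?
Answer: -43633083/10606 ≈ -4114.0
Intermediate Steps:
E(C, I) = -3 + I + C*I (E(C, I) = -3 + (I*C + I) = -3 + (C*I + I) = -3 + (I + C*I) = -3 + I + C*I)
y(q) = 7/(-3 + q*(-6 + q)) (y(q) = 7/(-3 + q*(q - 6)) = 7/(-3 + q*(-6 + q)))
W(w) = -18
M = 4096
W(y(12)) - (1/(-7936 + E(-128, 21)) + M) = -18 - (1/(-7936 + (-3 + 21 - 128*21)) + 4096) = -18 - (1/(-7936 + (-3 + 21 - 2688)) + 4096) = -18 - (1/(-7936 - 2670) + 4096) = -18 - (1/(-10606) + 4096) = -18 - (-1/10606 + 4096) = -18 - 1*43442175/10606 = -18 - 43442175/10606 = -43633083/10606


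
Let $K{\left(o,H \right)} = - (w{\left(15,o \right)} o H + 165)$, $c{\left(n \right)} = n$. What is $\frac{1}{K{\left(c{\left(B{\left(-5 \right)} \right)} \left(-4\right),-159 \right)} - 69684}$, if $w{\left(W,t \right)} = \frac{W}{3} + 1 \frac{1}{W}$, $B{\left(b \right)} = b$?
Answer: $- \frac{1}{53737} \approx -1.8609 \cdot 10^{-5}$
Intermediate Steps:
$w{\left(W,t \right)} = \frac{1}{W} + \frac{W}{3}$ ($w{\left(W,t \right)} = W \frac{1}{3} + \frac{1}{W} = \frac{W}{3} + \frac{1}{W} = \frac{1}{W} + \frac{W}{3}$)
$K{\left(o,H \right)} = -165 - \frac{76 H o}{15}$ ($K{\left(o,H \right)} = - (\left(\frac{1}{15} + \frac{1}{3} \cdot 15\right) o H + 165) = - (\left(\frac{1}{15} + 5\right) o H + 165) = - (\frac{76 o}{15} H + 165) = - (\frac{76 H o}{15} + 165) = - (165 + \frac{76 H o}{15}) = -165 - \frac{76 H o}{15}$)
$\frac{1}{K{\left(c{\left(B{\left(-5 \right)} \right)} \left(-4\right),-159 \right)} - 69684} = \frac{1}{\left(-165 - - \frac{4028 \left(\left(-5\right) \left(-4\right)\right)}{5}\right) - 69684} = \frac{1}{\left(-165 - \left(- \frac{4028}{5}\right) 20\right) - 69684} = \frac{1}{\left(-165 + 16112\right) - 69684} = \frac{1}{15947 - 69684} = \frac{1}{-53737} = - \frac{1}{53737}$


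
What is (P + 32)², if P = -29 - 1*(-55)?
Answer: 3364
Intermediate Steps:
P = 26 (P = -29 + 55 = 26)
(P + 32)² = (26 + 32)² = 58² = 3364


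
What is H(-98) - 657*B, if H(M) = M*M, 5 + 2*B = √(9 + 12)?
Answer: 22493/2 - 657*√21/2 ≈ 9741.1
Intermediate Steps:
B = -5/2 + √21/2 (B = -5/2 + √(9 + 12)/2 = -5/2 + √21/2 ≈ -0.20871)
H(M) = M²
H(-98) - 657*B = (-98)² - 657*(-5/2 + √21/2) = 9604 + (3285/2 - 657*√21/2) = 22493/2 - 657*√21/2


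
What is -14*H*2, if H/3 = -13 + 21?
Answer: -672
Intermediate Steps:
H = 24 (H = 3*(-13 + 21) = 3*8 = 24)
-14*H*2 = -14*24*2 = -336*2 = -672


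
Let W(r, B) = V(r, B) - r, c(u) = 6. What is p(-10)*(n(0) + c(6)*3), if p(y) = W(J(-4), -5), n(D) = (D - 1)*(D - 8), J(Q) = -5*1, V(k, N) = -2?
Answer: 78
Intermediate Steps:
J(Q) = -5
n(D) = (-1 + D)*(-8 + D)
W(r, B) = -2 - r
p(y) = 3 (p(y) = -2 - 1*(-5) = -2 + 5 = 3)
p(-10)*(n(0) + c(6)*3) = 3*((8 + 0² - 9*0) + 6*3) = 3*((8 + 0 + 0) + 18) = 3*(8 + 18) = 3*26 = 78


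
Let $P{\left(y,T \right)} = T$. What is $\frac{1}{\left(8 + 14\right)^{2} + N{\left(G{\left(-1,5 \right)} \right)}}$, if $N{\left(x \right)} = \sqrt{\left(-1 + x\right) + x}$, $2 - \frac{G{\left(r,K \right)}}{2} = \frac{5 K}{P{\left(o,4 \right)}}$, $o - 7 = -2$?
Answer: $\frac{242}{117137} - \frac{3 i \sqrt{2}}{234274} \approx 0.002066 - 1.811 \cdot 10^{-5} i$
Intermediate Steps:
$o = 5$ ($o = 7 - 2 = 5$)
$G{\left(r,K \right)} = 4 - \frac{5 K}{2}$ ($G{\left(r,K \right)} = 4 - 2 \frac{5 K}{4} = 4 - \frac{5 K}{2}$)
$N{\left(x \right)} = \sqrt{-1 + 2 x}$
$\frac{1}{\left(8 + 14\right)^{2} + N{\left(G{\left(-1,5 \right)} \right)}} = \frac{1}{\left(8 + 14\right)^{2} + \sqrt{-1 + 2 \left(4 - \frac{25}{2}\right)}} = \frac{1}{22^{2} + \sqrt{-1 + 2 \left(4 - \frac{25}{2}\right)}} = \frac{1}{484 + \sqrt{-1 + 2 \left(- \frac{17}{2}\right)}} = \frac{1}{484 + \sqrt{-1 - 17}} = \frac{1}{484 + \sqrt{-18}} = \frac{1}{484 + 3 i \sqrt{2}}$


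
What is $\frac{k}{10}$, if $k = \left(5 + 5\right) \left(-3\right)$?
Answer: $-3$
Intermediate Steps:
$k = -30$ ($k = 10 \left(-3\right) = -30$)
$\frac{k}{10} = - \frac{30}{10} = \left(-30\right) \frac{1}{10} = -3$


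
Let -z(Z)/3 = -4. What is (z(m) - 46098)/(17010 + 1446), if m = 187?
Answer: -7681/3076 ≈ -2.4971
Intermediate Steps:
z(Z) = 12 (z(Z) = -3*(-4) = 12)
(z(m) - 46098)/(17010 + 1446) = (12 - 46098)/(17010 + 1446) = -46086/18456 = -46086*1/18456 = -7681/3076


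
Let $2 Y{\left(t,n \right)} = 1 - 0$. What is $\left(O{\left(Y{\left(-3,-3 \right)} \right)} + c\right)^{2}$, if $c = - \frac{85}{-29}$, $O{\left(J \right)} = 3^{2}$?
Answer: $\frac{119716}{841} \approx 142.35$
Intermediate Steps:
$Y{\left(t,n \right)} = \frac{1}{2}$ ($Y{\left(t,n \right)} = \frac{1 - 0}{2} = \frac{1 + 0}{2} = \frac{1}{2} \cdot 1 = \frac{1}{2}$)
$O{\left(J \right)} = 9$
$c = \frac{85}{29}$ ($c = \left(-85\right) \left(- \frac{1}{29}\right) = \frac{85}{29} \approx 2.931$)
$\left(O{\left(Y{\left(-3,-3 \right)} \right)} + c\right)^{2} = \left(9 + \frac{85}{29}\right)^{2} = \left(\frac{346}{29}\right)^{2} = \frac{119716}{841}$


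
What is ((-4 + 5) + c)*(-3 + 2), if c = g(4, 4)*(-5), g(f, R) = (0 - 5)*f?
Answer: -101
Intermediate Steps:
g(f, R) = -5*f
c = 100 (c = -5*4*(-5) = -20*(-5) = 100)
((-4 + 5) + c)*(-3 + 2) = ((-4 + 5) + 100)*(-3 + 2) = (1 + 100)*(-1) = 101*(-1) = -101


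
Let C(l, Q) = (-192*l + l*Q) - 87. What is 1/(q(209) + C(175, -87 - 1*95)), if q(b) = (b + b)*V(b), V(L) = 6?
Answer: -1/63029 ≈ -1.5866e-5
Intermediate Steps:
C(l, Q) = -87 - 192*l + Q*l (C(l, Q) = (-192*l + Q*l) - 87 = -87 - 192*l + Q*l)
q(b) = 12*b (q(b) = (b + b)*6 = (2*b)*6 = 12*b)
1/(q(209) + C(175, -87 - 1*95)) = 1/(12*209 + (-87 - 192*175 + (-87 - 1*95)*175)) = 1/(2508 + (-87 - 33600 + (-87 - 95)*175)) = 1/(2508 + (-87 - 33600 - 182*175)) = 1/(2508 + (-87 - 33600 - 31850)) = 1/(2508 - 65537) = 1/(-63029) = -1/63029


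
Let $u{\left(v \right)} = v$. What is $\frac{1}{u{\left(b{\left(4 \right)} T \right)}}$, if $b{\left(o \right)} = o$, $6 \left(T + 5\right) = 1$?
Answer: $- \frac{3}{58} \approx -0.051724$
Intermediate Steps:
$T = - \frac{29}{6}$ ($T = -5 + \frac{1}{6} \cdot 1 = -5 + \frac{1}{6} = - \frac{29}{6} \approx -4.8333$)
$\frac{1}{u{\left(b{\left(4 \right)} T \right)}} = \frac{1}{4 \left(- \frac{29}{6}\right)} = \frac{1}{- \frac{58}{3}} = - \frac{3}{58}$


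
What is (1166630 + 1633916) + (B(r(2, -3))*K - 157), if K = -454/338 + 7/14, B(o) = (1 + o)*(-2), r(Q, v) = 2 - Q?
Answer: 473266026/169 ≈ 2.8004e+6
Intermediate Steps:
B(o) = -2 - 2*o
K = -285/338 (K = -454*1/338 + 7*(1/14) = -227/169 + ½ = -285/338 ≈ -0.84319)
(1166630 + 1633916) + (B(r(2, -3))*K - 157) = (1166630 + 1633916) + ((-2 - 2*(2 - 1*2))*(-285/338) - 157) = 2800546 + ((-2 - 2*(2 - 2))*(-285/338) - 157) = 2800546 + ((-2 - 2*0)*(-285/338) - 157) = 2800546 + ((-2 + 0)*(-285/338) - 157) = 2800546 + (-2*(-285/338) - 157) = 2800546 + (285/169 - 157) = 2800546 - 26248/169 = 473266026/169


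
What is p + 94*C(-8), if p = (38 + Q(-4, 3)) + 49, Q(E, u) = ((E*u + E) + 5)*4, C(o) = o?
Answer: -709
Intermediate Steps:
Q(E, u) = 20 + 4*E + 4*E*u (Q(E, u) = ((E + E*u) + 5)*4 = (5 + E + E*u)*4 = 20 + 4*E + 4*E*u)
p = 43 (p = (38 + (20 + 4*(-4) + 4*(-4)*3)) + 49 = (38 + (20 - 16 - 48)) + 49 = (38 - 44) + 49 = -6 + 49 = 43)
p + 94*C(-8) = 43 + 94*(-8) = 43 - 752 = -709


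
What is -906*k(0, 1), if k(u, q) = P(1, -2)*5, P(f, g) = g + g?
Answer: 18120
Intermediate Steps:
P(f, g) = 2*g
k(u, q) = -20 (k(u, q) = (2*(-2))*5 = -4*5 = -20)
-906*k(0, 1) = -906*(-20) = 18120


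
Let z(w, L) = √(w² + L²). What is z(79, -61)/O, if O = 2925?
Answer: √9962/2925 ≈ 0.034123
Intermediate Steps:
z(w, L) = √(L² + w²)
z(79, -61)/O = √((-61)² + 79²)/2925 = √(3721 + 6241)*(1/2925) = √9962*(1/2925) = √9962/2925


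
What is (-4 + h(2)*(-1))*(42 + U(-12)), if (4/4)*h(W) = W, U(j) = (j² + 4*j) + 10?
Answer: -888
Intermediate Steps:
U(j) = 10 + j² + 4*j
h(W) = W
(-4 + h(2)*(-1))*(42 + U(-12)) = (-4 + 2*(-1))*(42 + (10 + (-12)² + 4*(-12))) = (-4 - 2)*(42 + (10 + 144 - 48)) = -6*(42 + 106) = -6*148 = -888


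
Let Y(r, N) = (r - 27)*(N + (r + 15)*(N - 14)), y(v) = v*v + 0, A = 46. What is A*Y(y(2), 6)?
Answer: 154468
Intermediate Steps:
y(v) = v² (y(v) = v² + 0 = v²)
Y(r, N) = (-27 + r)*(N + (-14 + N)*(15 + r)) (Y(r, N) = (-27 + r)*(N + (15 + r)*(-14 + N)) = (-27 + r)*(N + (-14 + N)*(15 + r)))
A*Y(y(2), 6) = 46*(5670 - 432*6 - 14*(2²)² + 168*2² + 6*(2²)² - 11*6*2²) = 46*(5670 - 2592 - 14*4² + 168*4 + 6*4² - 11*6*4) = 46*(5670 - 2592 - 14*16 + 672 + 6*16 - 264) = 46*(5670 - 2592 - 224 + 672 + 96 - 264) = 46*3358 = 154468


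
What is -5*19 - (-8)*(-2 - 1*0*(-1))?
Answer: -111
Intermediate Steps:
-5*19 - (-8)*(-2 - 1*0*(-1)) = -95 - (-8)*(-2 + 0*(-1)) = -95 - (-8)*(-2 + 0) = -95 - (-8)*(-2) = -95 - 1*16 = -95 - 16 = -111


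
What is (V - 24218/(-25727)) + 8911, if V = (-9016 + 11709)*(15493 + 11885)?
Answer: 1897054077073/25727 ≈ 7.3738e+7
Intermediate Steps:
V = 73728954 (V = 2693*27378 = 73728954)
(V - 24218/(-25727)) + 8911 = (73728954 - 24218/(-25727)) + 8911 = (73728954 - 24218*(-1/25727)) + 8911 = (73728954 + 24218/25727) + 8911 = 1896824823776/25727 + 8911 = 1897054077073/25727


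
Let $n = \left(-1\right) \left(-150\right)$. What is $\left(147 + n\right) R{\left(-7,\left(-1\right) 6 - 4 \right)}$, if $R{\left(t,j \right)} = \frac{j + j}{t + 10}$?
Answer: $-1980$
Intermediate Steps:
$R{\left(t,j \right)} = \frac{2 j}{10 + t}$
$n = 150$
$\left(147 + n\right) R{\left(-7,\left(-1\right) 6 - 4 \right)} = \left(147 + 150\right) \frac{2 \left(\left(-1\right) 6 - 4\right)}{10 - 7} = 297 \frac{2 \left(-6 - 4\right)}{3} = 297 \cdot 2 \left(-10\right) \frac{1}{3} = 297 \left(- \frac{20}{3}\right) = -1980$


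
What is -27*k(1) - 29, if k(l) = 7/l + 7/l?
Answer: -407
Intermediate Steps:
k(l) = 14/l
-27*k(1) - 29 = -378/1 - 29 = -378 - 29 = -407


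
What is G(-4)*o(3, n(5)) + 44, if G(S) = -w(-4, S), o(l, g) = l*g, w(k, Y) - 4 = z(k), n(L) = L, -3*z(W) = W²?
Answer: 64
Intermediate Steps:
z(W) = -W²/3
w(k, Y) = 4 - k²/3
o(l, g) = g*l
G(S) = 4/3 (G(S) = -(4 - ⅓*(-4)²) = -(4 - ⅓*16) = -(4 - 16/3) = -1*(-4/3) = 4/3)
G(-4)*o(3, n(5)) + 44 = 4*(5*3)/3 + 44 = (4/3)*15 + 44 = 20 + 44 = 64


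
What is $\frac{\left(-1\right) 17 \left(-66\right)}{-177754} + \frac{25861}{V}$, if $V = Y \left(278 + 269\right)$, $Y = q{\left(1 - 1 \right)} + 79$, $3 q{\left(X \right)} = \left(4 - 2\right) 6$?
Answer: $\frac{2272978136}{4035104677} \approx 0.5633$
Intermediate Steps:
$q{\left(X \right)} = 4$ ($q{\left(X \right)} = \frac{\left(4 - 2\right) 6}{3} = \frac{2 \cdot 6}{3} = \frac{1}{3} \cdot 12 = 4$)
$Y = 83$ ($Y = 4 + 79 = 83$)
$V = 45401$ ($V = 83 \left(278 + 269\right) = 83 \cdot 547 = 45401$)
$\frac{\left(-1\right) 17 \left(-66\right)}{-177754} + \frac{25861}{V} = \frac{\left(-1\right) 17 \left(-66\right)}{-177754} + \frac{25861}{45401} = \left(-17\right) \left(-66\right) \left(- \frac{1}{177754}\right) + 25861 \cdot \frac{1}{45401} = 1122 \left(- \frac{1}{177754}\right) + \frac{25861}{45401} = - \frac{561}{88877} + \frac{25861}{45401} = \frac{2272978136}{4035104677}$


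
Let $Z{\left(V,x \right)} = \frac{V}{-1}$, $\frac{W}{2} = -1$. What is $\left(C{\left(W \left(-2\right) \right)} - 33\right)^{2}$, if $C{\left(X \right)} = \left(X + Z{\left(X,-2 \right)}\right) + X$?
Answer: $841$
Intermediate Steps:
$W = -2$ ($W = 2 \left(-1\right) = -2$)
$Z{\left(V,x \right)} = - V$ ($Z{\left(V,x \right)} = V \left(-1\right) = - V$)
$C{\left(X \right)} = X$ ($C{\left(X \right)} = \left(X - X\right) + X = 0 + X = X$)
$\left(C{\left(W \left(-2\right) \right)} - 33\right)^{2} = \left(\left(-2\right) \left(-2\right) - 33\right)^{2} = \left(4 - 33\right)^{2} = \left(-29\right)^{2} = 841$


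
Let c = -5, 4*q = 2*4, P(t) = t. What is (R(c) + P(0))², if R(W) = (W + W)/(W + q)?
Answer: 100/9 ≈ 11.111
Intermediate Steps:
q = 2 (q = (2*4)/4 = (¼)*8 = 2)
R(W) = 2*W/(2 + W) (R(W) = (W + W)/(W + 2) = (2*W)/(2 + W) = 2*W/(2 + W))
(R(c) + P(0))² = (2*(-5)/(2 - 5) + 0)² = (2*(-5)/(-3) + 0)² = (2*(-5)*(-⅓) + 0)² = (10/3 + 0)² = (10/3)² = 100/9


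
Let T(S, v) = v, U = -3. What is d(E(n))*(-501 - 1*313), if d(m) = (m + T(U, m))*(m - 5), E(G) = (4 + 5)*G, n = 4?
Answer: -1816848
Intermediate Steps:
E(G) = 9*G
d(m) = 2*m*(-5 + m) (d(m) = (m + m)*(m - 5) = (2*m)*(-5 + m) = 2*m*(-5 + m))
d(E(n))*(-501 - 1*313) = (2*(9*4)*(-5 + 9*4))*(-501 - 1*313) = (2*36*(-5 + 36))*(-501 - 313) = (2*36*31)*(-814) = 2232*(-814) = -1816848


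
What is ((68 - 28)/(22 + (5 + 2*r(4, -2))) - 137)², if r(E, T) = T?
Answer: 9678321/529 ≈ 18296.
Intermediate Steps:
((68 - 28)/(22 + (5 + 2*r(4, -2))) - 137)² = ((68 - 28)/(22 + (5 + 2*(-2))) - 137)² = (40/(22 + (5 - 4)) - 137)² = (40/(22 + 1) - 137)² = (40/23 - 137)² = (-3111/23)² = 9678321/529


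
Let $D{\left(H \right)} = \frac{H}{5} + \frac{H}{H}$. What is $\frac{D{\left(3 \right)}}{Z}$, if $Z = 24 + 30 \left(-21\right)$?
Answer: $- \frac{4}{1515} \approx -0.0026403$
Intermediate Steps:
$D{\left(H \right)} = 1 + \frac{H}{5}$ ($D{\left(H \right)} = H \frac{1}{5} + 1 = \frac{H}{5} + 1 = 1 + \frac{H}{5}$)
$Z = -606$ ($Z = 24 - 630 = -606$)
$\frac{D{\left(3 \right)}}{Z} = \frac{1 + \frac{1}{5} \cdot 3}{-606} = \left(1 + \frac{3}{5}\right) \left(- \frac{1}{606}\right) = \frac{8}{5} \left(- \frac{1}{606}\right) = - \frac{4}{1515}$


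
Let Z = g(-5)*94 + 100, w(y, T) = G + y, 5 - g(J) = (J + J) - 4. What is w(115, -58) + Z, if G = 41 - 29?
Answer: 2013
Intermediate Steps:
G = 12
g(J) = 9 - 2*J (g(J) = 5 - ((J + J) - 4) = 5 - (2*J - 4) = 5 - (-4 + 2*J) = 5 + (4 - 2*J) = 9 - 2*J)
w(y, T) = 12 + y
Z = 1886 (Z = (9 - 2*(-5))*94 + 100 = (9 + 10)*94 + 100 = 19*94 + 100 = 1786 + 100 = 1886)
w(115, -58) + Z = (12 + 115) + 1886 = 127 + 1886 = 2013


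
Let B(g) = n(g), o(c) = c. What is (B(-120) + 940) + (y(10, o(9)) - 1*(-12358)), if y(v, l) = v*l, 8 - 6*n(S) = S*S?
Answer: 32968/3 ≈ 10989.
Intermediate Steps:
n(S) = 4/3 - S**2/6 (n(S) = 4/3 - S*S/6 = 4/3 - S**2/6)
B(g) = 4/3 - g**2/6
y(v, l) = l*v
(B(-120) + 940) + (y(10, o(9)) - 1*(-12358)) = ((4/3 - 1/6*(-120)**2) + 940) + (9*10 - 1*(-12358)) = ((4/3 - 1/6*14400) + 940) + (90 + 12358) = ((4/3 - 2400) + 940) + 12448 = (-7196/3 + 940) + 12448 = -4376/3 + 12448 = 32968/3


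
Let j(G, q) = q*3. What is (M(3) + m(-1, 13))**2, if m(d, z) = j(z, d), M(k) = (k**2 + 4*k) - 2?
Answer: 256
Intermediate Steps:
M(k) = -2 + k**2 + 4*k
j(G, q) = 3*q
m(d, z) = 3*d
(M(3) + m(-1, 13))**2 = ((-2 + 3**2 + 4*3) + 3*(-1))**2 = ((-2 + 9 + 12) - 3)**2 = (19 - 3)**2 = 16**2 = 256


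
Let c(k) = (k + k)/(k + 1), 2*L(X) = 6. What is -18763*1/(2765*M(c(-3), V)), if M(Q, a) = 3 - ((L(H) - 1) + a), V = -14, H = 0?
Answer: -18763/41475 ≈ -0.45239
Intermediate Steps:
L(X) = 3 (L(X) = (1/2)*6 = 3)
c(k) = 2*k/(1 + k) (c(k) = (2*k)/(1 + k) = 2*k/(1 + k))
M(Q, a) = 1 - a (M(Q, a) = 3 - ((3 - 1) + a) = 3 - (2 + a) = 3 + (-2 - a) = 1 - a)
-18763*1/(2765*M(c(-3), V)) = -18763*1/(2765*(1 - 1*(-14))) = -18763*1/(2765*(1 + 14)) = -18763/((35*15)*79) = -18763/(525*79) = -18763/41475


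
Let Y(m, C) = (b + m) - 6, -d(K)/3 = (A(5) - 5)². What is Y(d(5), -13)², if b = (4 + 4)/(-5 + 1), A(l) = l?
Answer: 64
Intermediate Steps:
b = -2 (b = 8/(-4) = 8*(-¼) = -2)
d(K) = 0 (d(K) = -3*(5 - 5)² = -3*0² = -3*0 = 0)
Y(m, C) = -8 + m (Y(m, C) = (-2 + m) - 6 = -8 + m)
Y(d(5), -13)² = (-8 + 0)² = (-8)² = 64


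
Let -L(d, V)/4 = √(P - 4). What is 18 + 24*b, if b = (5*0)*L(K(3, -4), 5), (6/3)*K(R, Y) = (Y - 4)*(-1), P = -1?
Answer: 18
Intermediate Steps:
K(R, Y) = 2 - Y/2 (K(R, Y) = ((Y - 4)*(-1))/2 = ((-4 + Y)*(-1))/2 = (4 - Y)/2 = 2 - Y/2)
L(d, V) = -4*I*√5 (L(d, V) = -4*√(-1 - 4) = -4*I*√5)
b = 0 (b = (5*0)*(-4*I*√5) = 0*(-4*I*√5) = 0)
18 + 24*b = 18 + 24*0 = 18 + 0 = 18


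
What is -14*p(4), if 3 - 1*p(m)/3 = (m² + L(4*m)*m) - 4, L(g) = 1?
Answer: 546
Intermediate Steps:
p(m) = 21 - 3*m - 3*m² (p(m) = 9 - 3*((m² + 1*m) - 4) = 9 - 3*((m² + m) - 4) = 9 - 3*((m + m²) - 4) = 9 - 3*(-4 + m + m²) = 9 + (12 - 3*m - 3*m²) = 21 - 3*m - 3*m²)
-14*p(4) = -14*(21 - 3*4 - 3*4²) = -14*(21 - 12 - 3*16) = -14*(21 - 12 - 48) = -14*(-39) = 546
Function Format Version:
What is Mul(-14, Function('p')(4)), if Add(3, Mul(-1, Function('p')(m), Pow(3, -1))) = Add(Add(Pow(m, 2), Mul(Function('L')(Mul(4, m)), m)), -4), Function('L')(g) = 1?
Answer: 546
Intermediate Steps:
Function('p')(m) = Add(21, Mul(-3, m), Mul(-3, Pow(m, 2))) (Function('p')(m) = Add(9, Mul(-3, Add(Add(Pow(m, 2), Mul(1, m)), -4))) = Add(9, Mul(-3, Add(Add(Pow(m, 2), m), -4))) = Add(9, Mul(-3, Add(Add(m, Pow(m, 2)), -4))) = Add(9, Mul(-3, Add(-4, m, Pow(m, 2)))) = Add(9, Add(12, Mul(-3, m), Mul(-3, Pow(m, 2)))) = Add(21, Mul(-3, m), Mul(-3, Pow(m, 2))))
Mul(-14, Function('p')(4)) = Mul(-14, Add(21, Mul(-3, 4), Mul(-3, Pow(4, 2)))) = Mul(-14, Add(21, -12, Mul(-3, 16))) = Mul(-14, Add(21, -12, -48)) = Mul(-14, -39) = 546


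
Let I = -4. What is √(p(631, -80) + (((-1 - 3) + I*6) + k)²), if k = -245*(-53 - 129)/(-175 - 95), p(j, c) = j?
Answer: 4*√1728514/27 ≈ 194.77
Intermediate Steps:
k = -4459/27 (k = -245/((-270/(-182))) = -245/((-270*(-1/182))) = -245/135/91 = -245*91/135 = -4459/27 ≈ -165.15)
√(p(631, -80) + (((-1 - 3) + I*6) + k)²) = √(631 + (((-1 - 3) - 4*6) - 4459/27)²) = √(631 + ((-4 - 24) - 4459/27)²) = √(631 + (-28 - 4459/27)²) = √(631 + (-5215/27)²) = √(631 + 27196225/729) = √(27656224/729) = 4*√1728514/27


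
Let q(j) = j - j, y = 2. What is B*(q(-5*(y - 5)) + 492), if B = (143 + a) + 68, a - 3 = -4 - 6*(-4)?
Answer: 115128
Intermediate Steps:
a = 23 (a = 3 + (-4 - 6*(-4)) = 3 + (-4 + 24) = 3 + 20 = 23)
q(j) = 0
B = 234 (B = (143 + 23) + 68 = 166 + 68 = 234)
B*(q(-5*(y - 5)) + 492) = 234*(0 + 492) = 234*492 = 115128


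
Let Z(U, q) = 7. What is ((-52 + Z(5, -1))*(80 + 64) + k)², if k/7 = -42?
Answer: 45887076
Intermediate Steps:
k = -294 (k = 7*(-42) = -294)
((-52 + Z(5, -1))*(80 + 64) + k)² = ((-52 + 7)*(80 + 64) - 294)² = (-45*144 - 294)² = (-6480 - 294)² = (-6774)² = 45887076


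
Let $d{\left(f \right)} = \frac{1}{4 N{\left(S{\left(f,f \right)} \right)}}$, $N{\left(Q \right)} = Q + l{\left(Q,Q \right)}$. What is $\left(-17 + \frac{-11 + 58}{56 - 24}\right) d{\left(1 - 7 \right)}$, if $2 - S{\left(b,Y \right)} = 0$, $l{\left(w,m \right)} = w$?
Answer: $- \frac{497}{512} \approx -0.9707$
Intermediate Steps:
$S{\left(b,Y \right)} = 2$ ($S{\left(b,Y \right)} = 2 - 0 = 2 + 0 = 2$)
$N{\left(Q \right)} = 2 Q$ ($N{\left(Q \right)} = Q + Q = 2 Q$)
$d{\left(f \right)} = \frac{1}{16}$ ($d{\left(f \right)} = \frac{1}{4 \cdot 2 \cdot 2} = \frac{1}{4 \cdot 4} = \frac{1}{16}$)
$\left(-17 + \frac{-11 + 58}{56 - 24}\right) d{\left(1 - 7 \right)} = \left(-17 + \frac{-11 + 58}{56 - 24}\right) \frac{1}{16} = \left(-17 + \frac{47}{32}\right) \frac{1}{16} = \left(- \frac{497}{32}\right) \frac{1}{16} = - \frac{497}{512}$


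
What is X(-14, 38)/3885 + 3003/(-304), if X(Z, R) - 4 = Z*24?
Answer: -11767583/1181040 ≈ -9.9637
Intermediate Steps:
X(Z, R) = 4 + 24*Z (X(Z, R) = 4 + Z*24 = 4 + 24*Z)
X(-14, 38)/3885 + 3003/(-304) = (4 + 24*(-14))/3885 + 3003/(-304) = (4 - 336)*(1/3885) + 3003*(-1/304) = -332*1/3885 - 3003/304 = -332/3885 - 3003/304 = -11767583/1181040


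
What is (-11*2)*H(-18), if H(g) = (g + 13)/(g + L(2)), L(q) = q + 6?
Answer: -11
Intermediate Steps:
L(q) = 6 + q
H(g) = (13 + g)/(8 + g) (H(g) = (g + 13)/(g + (6 + 2)) = (13 + g)/(g + 8) = (13 + g)/(8 + g))
(-11*2)*H(-18) = (-11*2)*((13 - 18)/(8 - 18)) = -22*(-5)/(-10) = -(-11)*(-5)/5 = -22*1/2 = -11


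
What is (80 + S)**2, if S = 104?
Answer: 33856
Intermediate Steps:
(80 + S)**2 = (80 + 104)**2 = 184**2 = 33856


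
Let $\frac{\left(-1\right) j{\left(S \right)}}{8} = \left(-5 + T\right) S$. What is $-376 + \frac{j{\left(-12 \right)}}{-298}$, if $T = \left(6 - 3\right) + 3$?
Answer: $- \frac{56072}{149} \approx -376.32$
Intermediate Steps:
$T = 6$ ($T = 3 + 3 = 6$)
$j{\left(S \right)} = - 8 S$ ($j{\left(S \right)} = - 8 \left(-5 + 6\right) S = - 8 \cdot 1 S = - 8 S$)
$-376 + \frac{j{\left(-12 \right)}}{-298} = -376 + \frac{\left(-8\right) \left(-12\right)}{-298} = -376 - \frac{48}{149} = - \frac{56072}{149}$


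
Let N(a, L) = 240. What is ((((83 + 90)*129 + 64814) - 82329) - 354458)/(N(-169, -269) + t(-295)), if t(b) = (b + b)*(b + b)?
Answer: -87414/87085 ≈ -1.0038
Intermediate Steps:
t(b) = 4*b² (t(b) = (2*b)*(2*b) = 4*b²)
((((83 + 90)*129 + 64814) - 82329) - 354458)/(N(-169, -269) + t(-295)) = ((((83 + 90)*129 + 64814) - 82329) - 354458)/(240 + 4*(-295)²) = (((173*129 + 64814) - 82329) - 354458)/(240 + 4*87025) = (((22317 + 64814) - 82329) - 354458)/(240 + 348100) = ((87131 - 82329) - 354458)/348340 = (4802 - 354458)*(1/348340) = -349656*1/348340 = -87414/87085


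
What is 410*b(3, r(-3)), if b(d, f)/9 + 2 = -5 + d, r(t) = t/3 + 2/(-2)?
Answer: -14760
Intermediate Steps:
r(t) = -1 + t/3 (r(t) = t*(⅓) + 2*(-½) = t/3 - 1 = -1 + t/3)
b(d, f) = -63 + 9*d (b(d, f) = -18 + 9*(-5 + d) = -18 + (-45 + 9*d) = -63 + 9*d)
410*b(3, r(-3)) = 410*(-63 + 9*3) = 410*(-63 + 27) = 410*(-36) = -14760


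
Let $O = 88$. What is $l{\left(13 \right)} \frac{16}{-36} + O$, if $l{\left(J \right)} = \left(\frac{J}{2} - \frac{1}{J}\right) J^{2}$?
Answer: $- \frac{3550}{9} \approx -394.44$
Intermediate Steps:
$l{\left(J \right)} = J^{2} \left(\frac{J}{2} - \frac{1}{J}\right)$ ($l{\left(J \right)} = \left(J \frac{1}{2} - \frac{1}{J}\right) J^{2} = \left(\frac{J}{2} - \frac{1}{J}\right) J^{2} = J^{2} \left(\frac{J}{2} - \frac{1}{J}\right)$)
$l{\left(13 \right)} \frac{16}{-36} + O = \left(\frac{13^{3}}{2} - 13\right) \frac{16}{-36} + 88 = \left(\frac{1}{2} \cdot 2197 - 13\right) 16 \left(- \frac{1}{36}\right) + 88 = \left(\frac{2197}{2} - 13\right) \left(- \frac{4}{9}\right) + 88 = \frac{2171}{2} \left(- \frac{4}{9}\right) + 88 = - \frac{4342}{9} + 88 = - \frac{3550}{9}$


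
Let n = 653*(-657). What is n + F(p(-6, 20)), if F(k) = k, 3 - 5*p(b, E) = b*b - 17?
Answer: -2145121/5 ≈ -4.2902e+5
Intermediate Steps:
p(b, E) = 4 - b**2/5 (p(b, E) = 3/5 - (b*b - 17)/5 = 3/5 - (b**2 - 17)/5 = 3/5 - (-17 + b**2)/5 = 3/5 + (17/5 - b**2/5) = 4 - b**2/5)
n = -429021
n + F(p(-6, 20)) = -429021 + (4 - 1/5*(-6)**2) = -429021 + (4 - 1/5*36) = -429021 + (4 - 36/5) = -429021 - 16/5 = -2145121/5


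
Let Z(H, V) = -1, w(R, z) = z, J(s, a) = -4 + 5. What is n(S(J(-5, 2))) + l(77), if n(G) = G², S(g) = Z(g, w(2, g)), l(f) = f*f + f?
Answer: 6007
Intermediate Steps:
J(s, a) = 1
l(f) = f + f² (l(f) = f² + f = f + f²)
S(g) = -1
n(S(J(-5, 2))) + l(77) = (-1)² + 77*(1 + 77) = 1 + 77*78 = 1 + 6006 = 6007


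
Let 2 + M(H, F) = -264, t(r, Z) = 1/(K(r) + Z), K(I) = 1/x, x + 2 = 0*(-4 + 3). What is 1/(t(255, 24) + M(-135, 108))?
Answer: -47/12500 ≈ -0.0037600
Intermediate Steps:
x = -2 (x = -2 + 0*(-4 + 3) = -2 + 0*(-1) = -2 + 0 = -2)
K(I) = -½ (K(I) = 1/(-2) = -½)
t(r, Z) = 1/(-½ + Z)
M(H, F) = -266 (M(H, F) = -2 - 264 = -266)
1/(t(255, 24) + M(-135, 108)) = 1/(2/(-1 + 2*24) - 266) = 1/(2/(-1 + 48) - 266) = 1/(2/47 - 266) = 1/(-12500/47) = -47/12500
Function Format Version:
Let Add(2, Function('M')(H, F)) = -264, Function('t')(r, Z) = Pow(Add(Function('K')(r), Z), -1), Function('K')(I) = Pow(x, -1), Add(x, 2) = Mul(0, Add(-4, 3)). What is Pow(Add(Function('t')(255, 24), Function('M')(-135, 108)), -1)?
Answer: Rational(-47, 12500) ≈ -0.0037600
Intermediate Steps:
x = -2 (x = Add(-2, Mul(0, Add(-4, 3))) = Add(-2, Mul(0, -1)) = Add(-2, 0) = -2)
Function('K')(I) = Rational(-1, 2) (Function('K')(I) = Pow(-2, -1) = Rational(-1, 2))
Function('t')(r, Z) = Pow(Add(Rational(-1, 2), Z), -1)
Function('M')(H, F) = -266 (Function('M')(H, F) = Add(-2, -264) = -266)
Pow(Add(Function('t')(255, 24), Function('M')(-135, 108)), -1) = Pow(Add(Mul(2, Pow(Add(-1, Mul(2, 24)), -1)), -266), -1) = Pow(Add(Mul(2, Pow(Add(-1, 48), -1)), -266), -1) = Pow(Add(Mul(2, Pow(47, -1)), -266), -1) = Pow(Add(Mul(2, Rational(1, 47)), -266), -1) = Pow(Add(Rational(2, 47), -266), -1) = Pow(Rational(-12500, 47), -1) = Rational(-47, 12500)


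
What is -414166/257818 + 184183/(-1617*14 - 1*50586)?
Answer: -38906291939/9439232616 ≈ -4.1218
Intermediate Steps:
-414166/257818 + 184183/(-1617*14 - 1*50586) = -414166*1/257818 + 184183/(-22638 - 50586) = -207083/128909 + 184183/(-73224) = -207083/128909 + 184183*(-1/73224) = -207083/128909 - 184183/73224 = -38906291939/9439232616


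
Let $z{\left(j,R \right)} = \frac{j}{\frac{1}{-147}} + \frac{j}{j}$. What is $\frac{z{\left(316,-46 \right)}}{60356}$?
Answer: $- \frac{46451}{60356} \approx -0.76962$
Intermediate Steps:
$z{\left(j,R \right)} = 1 - 147 j$ ($z{\left(j,R \right)} = \frac{j}{- \frac{1}{147}} + 1 = j \left(-147\right) + 1 = - 147 j + 1 = 1 - 147 j$)
$\frac{z{\left(316,-46 \right)}}{60356} = \frac{1 - 46452}{60356} = \left(1 - 46452\right) \frac{1}{60356} = \left(-46451\right) \frac{1}{60356} = - \frac{46451}{60356}$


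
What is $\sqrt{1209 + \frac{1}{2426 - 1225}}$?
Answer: $\frac{\sqrt{1743864010}}{1201} \approx 34.771$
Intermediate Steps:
$\sqrt{1209 + \frac{1}{2426 - 1225}} = \sqrt{1209 + \frac{1}{1201}} = \sqrt{\frac{1452010}{1201}} = \frac{\sqrt{1743864010}}{1201}$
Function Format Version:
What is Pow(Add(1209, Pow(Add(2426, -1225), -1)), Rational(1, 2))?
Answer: Mul(Rational(1, 1201), Pow(1743864010, Rational(1, 2))) ≈ 34.771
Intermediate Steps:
Pow(Add(1209, Pow(Add(2426, -1225), -1)), Rational(1, 2)) = Pow(Add(1209, Pow(1201, -1)), Rational(1, 2)) = Pow(Add(1209, Rational(1, 1201)), Rational(1, 2)) = Pow(Rational(1452010, 1201), Rational(1, 2)) = Mul(Rational(1, 1201), Pow(1743864010, Rational(1, 2)))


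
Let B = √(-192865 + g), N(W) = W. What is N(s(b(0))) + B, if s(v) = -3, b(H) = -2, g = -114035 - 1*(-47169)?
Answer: -3 + 3*I*√28859 ≈ -3.0 + 509.64*I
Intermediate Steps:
g = -66866 (g = -114035 + 47169 = -66866)
B = 3*I*√28859 (B = √(-192865 - 66866) = √(-259731) = 3*I*√28859 ≈ 509.64*I)
N(s(b(0))) + B = -3 + 3*I*√28859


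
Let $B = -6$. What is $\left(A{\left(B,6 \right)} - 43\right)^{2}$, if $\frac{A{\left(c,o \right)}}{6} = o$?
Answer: $49$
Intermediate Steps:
$A{\left(c,o \right)} = 6 o$
$\left(A{\left(B,6 \right)} - 43\right)^{2} = \left(6 \cdot 6 - 43\right)^{2} = \left(36 - 43\right)^{2} = \left(-7\right)^{2} = 49$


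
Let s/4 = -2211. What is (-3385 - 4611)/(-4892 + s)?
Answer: 1999/3434 ≈ 0.58212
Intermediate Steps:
s = -8844 (s = 4*(-2211) = -8844)
(-3385 - 4611)/(-4892 + s) = (-3385 - 4611)/(-4892 - 8844) = -7996/(-13736) = -7996*(-1/13736) = 1999/3434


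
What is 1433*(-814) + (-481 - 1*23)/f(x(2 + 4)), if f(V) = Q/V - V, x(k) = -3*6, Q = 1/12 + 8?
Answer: -4422166306/3791 ≈ -1.1665e+6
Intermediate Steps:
Q = 97/12 (Q = 1/12 + 8 = 97/12 ≈ 8.0833)
x(k) = -18
f(V) = -V + 97/(12*V) (f(V) = 97/(12*V) - V = -V + 97/(12*V))
1433*(-814) + (-481 - 1*23)/f(x(2 + 4)) = 1433*(-814) + (-481 - 1*23)/(-1*(-18) + (97/12)/(-18)) = -1166462 + (-481 - 23)/(18 + (97/12)*(-1/18)) = -1166462 - 504/(18 - 97/216) = -1166462 - 504/3791/216 = -1166462 - 504*216/3791 = -1166462 - 108864/3791 = -4422166306/3791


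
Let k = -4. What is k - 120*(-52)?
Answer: 6236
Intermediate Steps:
k - 120*(-52) = -4 - 120*(-52) = -4 + 6240 = 6236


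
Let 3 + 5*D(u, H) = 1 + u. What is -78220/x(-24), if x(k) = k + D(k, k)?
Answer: 195550/73 ≈ 2678.8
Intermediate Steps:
D(u, H) = -2/5 + u/5 (D(u, H) = -3/5 + (1 + u)/5 = -3/5 + (1/5 + u/5) = -2/5 + u/5)
x(k) = -2/5 + 6*k/5 (x(k) = k + (-2/5 + k/5) = -2/5 + 6*k/5)
-78220/x(-24) = -78220/(-2/5 + (6/5)*(-24)) = -78220/(-2/5 - 144/5) = -78220/(-146/5) = -78220*(-5/146) = 195550/73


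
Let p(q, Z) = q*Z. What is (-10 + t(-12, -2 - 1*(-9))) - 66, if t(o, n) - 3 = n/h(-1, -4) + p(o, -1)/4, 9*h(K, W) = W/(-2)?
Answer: -77/2 ≈ -38.500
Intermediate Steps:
h(K, W) = -W/18 (h(K, W) = (W/(-2))/9 = (W*(-1/2))/9 = (-W/2)/9 = -W/18)
p(q, Z) = Z*q
t(o, n) = 3 - o/4 + 9*n/2 (t(o, n) = 3 + (n/((-1/18*(-4))) - o/4) = 3 + (n/(2/9) - o*(1/4)) = 3 + (n*(9/2) - o/4) = 3 + (9*n/2 - o/4) = 3 + (-o/4 + 9*n/2) = 3 - o/4 + 9*n/2)
(-10 + t(-12, -2 - 1*(-9))) - 66 = (-10 + (3 - 1/4*(-12) + 9*(-2 - 1*(-9))/2)) - 66 = (-10 + (3 + 3 + 9*(-2 + 9)/2)) - 66 = (-10 + (3 + 3 + (9/2)*7)) - 66 = (-10 + (3 + 3 + 63/2)) - 66 = (-10 + 75/2) - 66 = 55/2 - 66 = -77/2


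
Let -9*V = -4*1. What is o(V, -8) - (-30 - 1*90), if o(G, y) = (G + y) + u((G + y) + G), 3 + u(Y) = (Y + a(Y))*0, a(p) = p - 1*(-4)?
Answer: 985/9 ≈ 109.44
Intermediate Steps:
V = 4/9 (V = -(-4)/9 = -⅑*(-4) = 4/9 ≈ 0.44444)
a(p) = 4 + p (a(p) = p + 4 = 4 + p)
u(Y) = -3 (u(Y) = -3 + (Y + (4 + Y))*0 = -3 + (4 + 2*Y)*0 = -3 + 0 = -3)
o(G, y) = -3 + G + y (o(G, y) = (G + y) - 3 = -3 + G + y)
o(V, -8) - (-30 - 1*90) = (-3 + 4/9 - 8) - (-30 - 1*90) = -95/9 - (-30 - 90) = -95/9 - 1*(-120) = -95/9 + 120 = 985/9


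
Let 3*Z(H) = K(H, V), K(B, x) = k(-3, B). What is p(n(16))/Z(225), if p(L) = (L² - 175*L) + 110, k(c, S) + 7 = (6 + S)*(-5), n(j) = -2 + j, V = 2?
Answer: 3216/581 ≈ 5.5353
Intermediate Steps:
k(c, S) = -37 - 5*S (k(c, S) = -7 + (6 + S)*(-5) = -7 + (-30 - 5*S) = -37 - 5*S)
K(B, x) = -37 - 5*B
Z(H) = -37/3 - 5*H/3 (Z(H) = (-37 - 5*H)/3 = -37/3 - 5*H/3)
p(L) = 110 + L² - 175*L
p(n(16))/Z(225) = (110 + (-2 + 16)² - 175*(-2 + 16))/(-37/3 - 5/3*225) = (110 + 14² - 175*14)/(-37/3 - 375) = (110 + 196 - 2450)/(-1162/3) = -2144*(-3/1162) = 3216/581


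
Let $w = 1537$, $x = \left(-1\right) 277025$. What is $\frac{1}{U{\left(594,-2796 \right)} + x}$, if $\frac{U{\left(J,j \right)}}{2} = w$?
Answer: $- \frac{1}{273951} \approx -3.6503 \cdot 10^{-6}$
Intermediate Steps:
$x = -277025$
$U{\left(J,j \right)} = 3074$ ($U{\left(J,j \right)} = 2 \cdot 1537 = 3074$)
$\frac{1}{U{\left(594,-2796 \right)} + x} = \frac{1}{3074 - 277025} = \frac{1}{-273951} = - \frac{1}{273951}$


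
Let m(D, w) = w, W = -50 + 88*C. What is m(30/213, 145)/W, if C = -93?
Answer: -145/8234 ≈ -0.017610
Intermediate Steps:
W = -8234 (W = -50 + 88*(-93) = -50 - 8184 = -8234)
m(30/213, 145)/W = 145/(-8234) = 145*(-1/8234) = -145/8234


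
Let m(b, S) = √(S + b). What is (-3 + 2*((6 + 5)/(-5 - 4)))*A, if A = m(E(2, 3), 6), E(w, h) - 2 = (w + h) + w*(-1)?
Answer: -49*√11/9 ≈ -18.057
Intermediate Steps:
E(w, h) = 2 + h (E(w, h) = 2 + ((w + h) + w*(-1)) = 2 + ((h + w) - w) = 2 + h)
A = √11 (A = √(6 + (2 + 3)) = √(6 + 5) = √11 ≈ 3.3166)
(-3 + 2*((6 + 5)/(-5 - 4)))*A = (-3 + 2*((6 + 5)/(-5 - 4)))*√11 = (-3 + 2*(11/(-9)))*√11 = (-3 + 2*(11*(-⅑)))*√11 = (-3 + 2*(-11/9))*√11 = (-3 - 22/9)*√11 = -49*√11/9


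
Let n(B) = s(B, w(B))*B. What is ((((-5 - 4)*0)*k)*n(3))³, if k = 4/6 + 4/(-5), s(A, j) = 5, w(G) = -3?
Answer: 0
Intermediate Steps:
n(B) = 5*B
k = -2/15 (k = 4*(⅙) + 4*(-⅕) = ⅔ - ⅘ = -2/15 ≈ -0.13333)
((((-5 - 4)*0)*k)*n(3))³ = ((((-5 - 4)*0)*(-2/15))*(5*3))³ = ((-9*0*(-2/15))*15)³ = ((0*(-2/15))*15)³ = (0*15)³ = 0³ = 0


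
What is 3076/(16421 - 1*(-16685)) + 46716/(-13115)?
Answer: -753119078/217092595 ≈ -3.4691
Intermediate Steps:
3076/(16421 - 1*(-16685)) + 46716/(-13115) = 3076/(16421 + 16685) + 46716*(-1/13115) = 3076/33106 - 46716/13115 = 3076*(1/33106) - 46716/13115 = 1538/16553 - 46716/13115 = -753119078/217092595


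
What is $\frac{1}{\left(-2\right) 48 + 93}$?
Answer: $- \frac{1}{3} \approx -0.33333$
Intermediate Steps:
$\frac{1}{\left(-2\right) 48 + 93} = \frac{1}{-96 + 93} = \frac{1}{-3} = - \frac{1}{3}$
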